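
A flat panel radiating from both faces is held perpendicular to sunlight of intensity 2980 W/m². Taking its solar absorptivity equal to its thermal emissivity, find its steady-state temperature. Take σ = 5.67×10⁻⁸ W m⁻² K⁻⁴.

T ≈ 403 K

Absorbed flux αS = emitted flux 2εσT⁴ per unit area; with α = ε this gives T = (S/2σ)^(1/4).
T = (2980 / (2 × 5.67×10⁻⁸))^(1/4) = (2.63×10^10)^(1/4).
T = 403 K.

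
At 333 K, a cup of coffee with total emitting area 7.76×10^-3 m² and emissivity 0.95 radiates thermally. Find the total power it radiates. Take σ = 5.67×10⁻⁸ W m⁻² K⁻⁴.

Stefan–Boltzmann: P = εσAT⁴ = 0.95 × 5.67×10⁻⁸ × 7.76×10^-3 × (333)⁴ = 0.95 × 5.67×10⁻⁸ × 7.76×10^-3 × 1.23×10^10.
P = 5.14 W.

P ≈ 5.14 W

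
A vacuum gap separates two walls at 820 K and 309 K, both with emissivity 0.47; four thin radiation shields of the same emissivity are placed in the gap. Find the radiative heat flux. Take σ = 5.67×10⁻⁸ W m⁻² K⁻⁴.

q ≈ 1540 W/m²

Each of the 5 gaps contributes resistance (2/ε − 1) = 2/0.47 − 1 = 3.255; total = 16.28.
q = σ(T₁⁴ − T₂⁴) / 16.28 = 5.67×10⁻⁸ × 4.43×10^11 / 16.28 = 1540 W/m².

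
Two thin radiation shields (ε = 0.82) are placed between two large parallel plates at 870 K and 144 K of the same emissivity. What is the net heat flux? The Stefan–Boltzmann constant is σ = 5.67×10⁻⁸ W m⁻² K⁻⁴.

q ≈ 7520 W/m²

Each of the 3 gaps contributes resistance (2/ε − 1) = 2/0.82 − 1 = 1.439; total = 4.317.
q = σ(T₁⁴ − T₂⁴) / 4.317 = 5.67×10⁻⁸ × 5.72×10^11 / 4.317 = 7520 W/m².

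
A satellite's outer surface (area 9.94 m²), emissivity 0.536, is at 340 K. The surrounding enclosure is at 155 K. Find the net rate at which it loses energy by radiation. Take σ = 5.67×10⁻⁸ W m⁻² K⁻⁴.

Q = εσA(T⁴ − T_s⁴). T⁴ − T_s⁴ = (340)⁴ − (155)⁴ = 1.34×10^10 − 5.77×10^8 = 1.28×10^10 K⁴.
Q = 0.536 × 5.67×10⁻⁸ × 9.94 × 1.28×10^10 = 3860 W.

Q ≈ 3860 W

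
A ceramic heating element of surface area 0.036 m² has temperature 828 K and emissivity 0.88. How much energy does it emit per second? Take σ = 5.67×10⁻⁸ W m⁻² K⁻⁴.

P ≈ 844 W

Stefan–Boltzmann: P = εσAT⁴ = 0.88 × 5.67×10⁻⁸ × 0.0360 × (828)⁴ = 0.88 × 5.67×10⁻⁸ × 0.0360 × 4.70×10^11.
P = 844 W.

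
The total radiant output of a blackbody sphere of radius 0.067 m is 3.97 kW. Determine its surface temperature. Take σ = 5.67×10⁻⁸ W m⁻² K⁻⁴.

T ≈ 1060 K

A = 4πr² = 4π × (0.067)² = 0.0564 m².
From P = σAT⁴, T = (P / σA)^(1/4) = (3970 / (5.67×10⁻⁸ × 0.0564))^(1/4).
T = (1.24×10^12)^(1/4) = 1060 K.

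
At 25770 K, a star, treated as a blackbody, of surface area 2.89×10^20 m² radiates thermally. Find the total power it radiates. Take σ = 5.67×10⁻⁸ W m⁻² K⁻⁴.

P = σAT⁴ = 5.67×10⁻⁸ × 2.89×10^20 × (25770)⁴ = 5.67×10⁻⁸ × 2.89×10^20 × 4.41×10^17.
P = 7.23×10^30 W.

P ≈ 7.23×10^30 W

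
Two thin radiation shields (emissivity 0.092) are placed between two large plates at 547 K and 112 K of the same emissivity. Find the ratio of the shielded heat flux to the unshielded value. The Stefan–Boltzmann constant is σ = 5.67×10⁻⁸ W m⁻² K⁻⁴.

ratio ≈ 0.333

With N identical shields there are N+1 = 3 gaps in series, each with the same radiative resistance, so the flux falls to 1/(N+1) of its unshielded value.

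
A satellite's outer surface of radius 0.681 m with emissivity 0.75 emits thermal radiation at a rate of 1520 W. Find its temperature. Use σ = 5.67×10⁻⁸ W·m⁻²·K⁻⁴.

T ≈ 280 K

A = 4πr² = 4π × (0.681)² = 5.83 m².
From P = εσAT⁴, T = (P / εσA)^(1/4) = (1520 / (0.75 × 5.67×10⁻⁸ × 5.83))^(1/4).
T = (6.13×10^9)^(1/4) = 280 K.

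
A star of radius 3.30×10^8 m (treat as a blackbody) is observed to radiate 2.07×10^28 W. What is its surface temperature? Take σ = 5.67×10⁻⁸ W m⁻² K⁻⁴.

A = 4πr² = 4π × (3.30×10^8)² = 1.37×10^18 m².
From P = σAT⁴, T = (P / σA)^(1/4) = (2.07×10^28 / (5.67×10⁻⁸ × 1.37×10^18))^(1/4).
T = (2.67×10^17)^(1/4) = 22700 K.

T ≈ 22700 K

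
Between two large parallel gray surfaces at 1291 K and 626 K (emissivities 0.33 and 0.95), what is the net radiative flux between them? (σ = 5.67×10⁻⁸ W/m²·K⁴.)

For two large parallel gray plates, q = σ(T₁⁴ − T₂⁴) / (1/ε₁ + 1/ε₂ − 1).
1/ε₁ + 1/ε₂ − 1 = 1/0.33 + 1/0.95 − 1 = 3.083.
T₁⁴ − T₂⁴ = 2.78×10^12 − 1.54×10^11 = 2.62×10^12 K⁴.
q = 5.67×10⁻⁸ × 2.62×10^12 / 3.083 = 48300 W/m².

q ≈ 48300 W/m²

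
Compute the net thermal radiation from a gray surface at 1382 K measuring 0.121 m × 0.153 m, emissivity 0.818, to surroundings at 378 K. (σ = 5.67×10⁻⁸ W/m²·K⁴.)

Q ≈ 3110 W

A = 0.121 × 0.153 = 0.0185 m².
Q = εσA(T⁴ − T_s⁴). T⁴ − T_s⁴ = (1382)⁴ − (378)⁴ = 3.65×10^12 − 2.04×10^10 = 3.63×10^12 K⁴.
Q = 0.818 × 5.67×10⁻⁸ × 0.0185 × 3.63×10^12 = 3110 W.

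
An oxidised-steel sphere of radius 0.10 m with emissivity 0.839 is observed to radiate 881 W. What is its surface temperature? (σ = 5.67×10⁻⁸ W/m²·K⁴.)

A = 4πr² = 4π × (0.10)² = 0.126 m².
From P = εσAT⁴, T = (P / εσA)^(1/4) = (881 / (0.839 × 5.67×10⁻⁸ × 0.126))^(1/4).
T = (1.47×10^11)^(1/4) = 620 K.

T ≈ 620 K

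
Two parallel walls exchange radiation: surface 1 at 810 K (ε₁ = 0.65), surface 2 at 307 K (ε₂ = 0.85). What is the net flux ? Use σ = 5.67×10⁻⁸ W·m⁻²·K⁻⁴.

For two large parallel gray plates, q = σ(T₁⁴ − T₂⁴) / (1/ε₁ + 1/ε₂ − 1).
1/ε₁ + 1/ε₂ − 1 = 1/0.65 + 1/0.85 − 1 = 1.715.
T₁⁴ − T₂⁴ = 4.30×10^11 − 8.88×10^9 = 4.22×10^11 K⁴.
q = 5.67×10⁻⁸ × 4.22×10^11 / 1.715 = 13900 W/m².

q ≈ 13900 W/m²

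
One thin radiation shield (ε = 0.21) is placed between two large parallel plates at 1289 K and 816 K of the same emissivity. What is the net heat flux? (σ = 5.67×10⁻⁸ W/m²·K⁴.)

q ≈ 7710 W/m²

Each of the 2 gaps contributes resistance (2/ε − 1) = 2/0.21 − 1 = 8.524; total = 17.05.
q = σ(T₁⁴ − T₂⁴) / 17.05 = 5.67×10⁻⁸ × 2.32×10^12 / 17.05 = 7710 W/m².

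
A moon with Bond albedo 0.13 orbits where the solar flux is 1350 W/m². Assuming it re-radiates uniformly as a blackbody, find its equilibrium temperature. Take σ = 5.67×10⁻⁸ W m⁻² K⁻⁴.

Power absorbed = (1−a)S·πR²; power emitted = 4πR²σT⁴. Equating and cancelling πR²:
T = ((1−a)S / 4σ)^(1/4) = (1170 / (4 × 5.67×10⁻⁸))^(1/4) = (5.18×10^9)^(1/4).
T = 268 K.

T ≈ 268 K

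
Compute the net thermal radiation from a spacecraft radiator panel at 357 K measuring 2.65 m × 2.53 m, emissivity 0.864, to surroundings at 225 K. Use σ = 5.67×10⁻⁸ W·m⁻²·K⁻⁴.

A = 2.65 × 2.53 = 6.70 m².
Q = εσA(T⁴ − T_s⁴). T⁴ − T_s⁴ = (357)⁴ − (225)⁴ = 1.62×10^10 − 2.56×10^9 = 1.37×10^10 K⁴.
Q = 0.864 × 5.67×10⁻⁸ × 6.70 × 1.37×10^10 = 4490 W.

Q ≈ 4490 W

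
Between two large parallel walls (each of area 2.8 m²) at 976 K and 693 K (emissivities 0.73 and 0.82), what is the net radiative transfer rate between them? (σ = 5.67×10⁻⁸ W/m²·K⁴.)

For two large parallel gray plates, q = σ(T₁⁴ − T₂⁴) / (1/ε₁ + 1/ε₂ − 1).
1/ε₁ + 1/ε₂ − 1 = 1/0.73 + 1/0.82 − 1 = 1.589.
T₁⁴ − T₂⁴ = 9.07×10^11 − 2.31×10^11 = 6.77×10^11 K⁴.
q = 5.67×10⁻⁸ × 6.77×10^11 / 1.589 = 24100 W/m².
Q = q·A = 24100 × 2.8 = 67600 W.

Q ≈ 67600 W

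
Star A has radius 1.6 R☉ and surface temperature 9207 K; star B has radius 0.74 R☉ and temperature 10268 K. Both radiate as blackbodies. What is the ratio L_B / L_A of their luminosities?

L_B/L_A ≈ 0.331

L = 4πR²σT⁴ ∝ R²T⁴, so L_B/L_A = (0.74/1.6)² × (10268/9207)⁴ = 0.214 × 1.55 = 0.331.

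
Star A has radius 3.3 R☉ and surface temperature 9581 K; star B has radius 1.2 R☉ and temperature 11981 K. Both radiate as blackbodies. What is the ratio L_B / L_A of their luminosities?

L_B/L_A ≈ 0.323

L = 4πR²σT⁴ ∝ R²T⁴, so L_B/L_A = (1.2/3.3)² × (11981/9581)⁴ = 0.132 × 2.45 = 0.323.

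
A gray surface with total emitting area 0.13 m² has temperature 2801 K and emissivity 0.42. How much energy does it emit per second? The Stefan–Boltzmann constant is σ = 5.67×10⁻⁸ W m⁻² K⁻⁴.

P = εσAT⁴ = 0.42 × 5.67×10⁻⁸ × 0.130 × (2801)⁴ = 0.42 × 5.67×10⁻⁸ × 0.130 × 6.16×10^13.
P = 1.91×10^5 W.

P ≈ 1.91×10^5 W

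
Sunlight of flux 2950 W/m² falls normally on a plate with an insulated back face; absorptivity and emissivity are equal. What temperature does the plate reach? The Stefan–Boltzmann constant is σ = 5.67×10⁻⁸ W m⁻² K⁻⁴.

Absorbed flux αS = emitted flux εσT⁴ (one radiating face); with α = ε, T = (S/σ)^(1/4).
T = (2950 / 5.67×10⁻⁸)^(1/4) = (5.20×10^10)^(1/4).
T = 478 K.

T ≈ 478 K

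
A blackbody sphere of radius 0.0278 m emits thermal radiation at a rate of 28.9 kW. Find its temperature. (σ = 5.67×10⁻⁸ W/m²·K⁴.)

A = 4πr² = 4π × (0.0278)² = 9.71×10^-3 m².
From P = σAT⁴, T = (P / σA)^(1/4) = (28900 / (5.67×10⁻⁸ × 9.71×10^-3))^(1/4).
T = (5.25×10^13)^(1/4) = 2690 K.

T ≈ 2690 K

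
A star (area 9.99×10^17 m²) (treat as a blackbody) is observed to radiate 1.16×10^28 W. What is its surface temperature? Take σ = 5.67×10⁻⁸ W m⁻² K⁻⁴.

From P = σAT⁴, T = (P / σA)^(1/4) = (1.16×10^28 / (5.67×10⁻⁸ × 9.99×10^17))^(1/4).
T = (2.05×10^17)^(1/4) = 21300 K.

T ≈ 21300 K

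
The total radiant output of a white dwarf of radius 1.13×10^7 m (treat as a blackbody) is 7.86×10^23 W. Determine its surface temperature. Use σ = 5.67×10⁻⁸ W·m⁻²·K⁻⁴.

T ≈ 9640 K

A = 4πr² = 4π × (1.13×10^7)² = 1.60×10^15 m².
From P = σAT⁴, T = (P / σA)^(1/4) = (7.86×10^23 / (5.67×10⁻⁸ × 1.60×10^15))^(1/4).
T = (8.64×10^15)^(1/4) = 9640 K.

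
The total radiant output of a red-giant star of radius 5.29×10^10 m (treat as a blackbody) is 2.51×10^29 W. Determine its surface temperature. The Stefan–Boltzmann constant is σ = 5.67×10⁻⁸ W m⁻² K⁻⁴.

A = 4πr² = 4π × (5.29×10^10)² = 3.52×10^22 m².
From P = σAT⁴, T = (P / σA)^(1/4) = (2.51×10^29 / (5.67×10⁻⁸ × 3.52×10^22))^(1/4).
T = (1.26×10^14)^(1/4) = 3350 K.

T ≈ 3350 K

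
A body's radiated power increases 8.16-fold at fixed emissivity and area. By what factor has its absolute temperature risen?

factor ≈ 1.69

P ∝ T⁴ ⇒ T ∝ P^(1/4), so T scales by (8.16)^(1/4) = 1.69.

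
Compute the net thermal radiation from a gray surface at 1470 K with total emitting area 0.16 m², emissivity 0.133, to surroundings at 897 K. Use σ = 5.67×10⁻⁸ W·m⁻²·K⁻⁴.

Q = εσA(T⁴ − T_s⁴). T⁴ − T_s⁴ = (1470)⁴ − (897)⁴ = 4.67×10^12 − 6.47×10^11 = 4.02×10^12 K⁴.
Q = 0.133 × 5.67×10⁻⁸ × 0.160 × 4.02×10^12 = 4850 W.

Q ≈ 4850 W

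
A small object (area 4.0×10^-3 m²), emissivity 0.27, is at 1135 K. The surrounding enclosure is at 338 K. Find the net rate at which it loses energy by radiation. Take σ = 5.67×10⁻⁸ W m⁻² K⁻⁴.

Q ≈ 101 W

Q = εσA(T⁴ − T_s⁴). T⁴ − T_s⁴ = (1135)⁴ − (338)⁴ = 1.66×10^12 − 1.31×10^10 = 1.65×10^12 K⁴.
Q = 0.27 × 5.67×10⁻⁸ × 4.00×10^-3 × 1.65×10^12 = 101 W.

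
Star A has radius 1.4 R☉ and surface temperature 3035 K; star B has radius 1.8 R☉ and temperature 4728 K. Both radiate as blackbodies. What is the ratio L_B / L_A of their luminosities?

L_B/L_A ≈ 9.74

L = 4πR²σT⁴ ∝ R²T⁴, so L_B/L_A = (1.8/1.4)² × (4728/3035)⁴ = 1.65 × 5.89 = 9.74.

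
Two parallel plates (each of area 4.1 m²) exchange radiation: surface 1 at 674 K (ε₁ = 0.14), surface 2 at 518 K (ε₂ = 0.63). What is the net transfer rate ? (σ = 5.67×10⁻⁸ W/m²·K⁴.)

Q ≈ 4040 W

For two large parallel gray plates, q = σ(T₁⁴ − T₂⁴) / (1/ε₁ + 1/ε₂ − 1).
1/ε₁ + 1/ε₂ − 1 = 1/0.14 + 1/0.63 − 1 = 7.730.
T₁⁴ − T₂⁴ = 2.06×10^11 − 7.20×10^10 = 1.34×10^11 K⁴.
q = 5.67×10⁻⁸ × 1.34×10^11 / 7.730 = 986 W/m².
Q = q·A = 986 × 4.1 = 4040 W.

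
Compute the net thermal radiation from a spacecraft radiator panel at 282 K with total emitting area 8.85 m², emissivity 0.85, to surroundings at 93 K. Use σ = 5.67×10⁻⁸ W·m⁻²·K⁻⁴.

Q ≈ 2670 W

Q = εσA(T⁴ − T_s⁴). T⁴ − T_s⁴ = (282)⁴ − (93)⁴ = 6.32×10^9 − 7.48×10^7 = 6.25×10^9 K⁴.
Q = 0.85 × 5.67×10⁻⁸ × 8.85 × 6.25×10^9 = 2670 W.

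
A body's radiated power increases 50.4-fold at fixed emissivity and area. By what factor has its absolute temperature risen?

P ∝ T⁴ ⇒ T ∝ P^(1/4), so T scales by (50.4)^(1/4) = 2.66.

factor ≈ 2.66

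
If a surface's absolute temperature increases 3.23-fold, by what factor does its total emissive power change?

factor ≈ 109

P ∝ T⁴, so the power scales as (3.23)⁴ = 109.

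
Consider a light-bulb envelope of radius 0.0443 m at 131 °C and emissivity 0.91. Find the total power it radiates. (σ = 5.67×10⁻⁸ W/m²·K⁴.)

P ≈ 33.9 W

A = 4πr² = 4π × (0.0443)² = 0.0247 m².
131 °C = 404 K.
P = εσAT⁴ = 0.91 × 5.67×10⁻⁸ × 0.0247 × (404)⁴ = 0.91 × 5.67×10⁻⁸ × 0.0247 × 2.66×10^10.
P = 33.9 W.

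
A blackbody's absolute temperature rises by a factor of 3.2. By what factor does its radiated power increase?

factor ≈ 105

P ∝ T⁴, so the power scales as (3.2)⁴ = 105.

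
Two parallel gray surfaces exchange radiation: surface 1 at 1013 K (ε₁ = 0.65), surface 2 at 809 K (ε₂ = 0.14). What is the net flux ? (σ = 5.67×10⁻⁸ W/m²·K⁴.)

For two large parallel gray plates, q = σ(T₁⁴ − T₂⁴) / (1/ε₁ + 1/ε₂ − 1).
1/ε₁ + 1/ε₂ − 1 = 1/0.65 + 1/0.14 − 1 = 7.681.
T₁⁴ − T₂⁴ = 1.05×10^12 − 4.28×10^11 = 6.25×10^11 K⁴.
q = 5.67×10⁻⁸ × 6.25×10^11 / 7.681 = 4610 W/m².

q ≈ 4610 W/m²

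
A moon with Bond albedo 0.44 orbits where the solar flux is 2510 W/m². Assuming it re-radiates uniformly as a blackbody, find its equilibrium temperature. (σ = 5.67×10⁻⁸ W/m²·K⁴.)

Power absorbed = (1−a)S·πR²; power emitted = 4πR²σT⁴. Equating and cancelling πR²:
T = ((1−a)S / 4σ)^(1/4) = (1410 / (4 × 5.67×10⁻⁸))^(1/4) = (6.20×10^9)^(1/4).
T = 281 K.

T ≈ 281 K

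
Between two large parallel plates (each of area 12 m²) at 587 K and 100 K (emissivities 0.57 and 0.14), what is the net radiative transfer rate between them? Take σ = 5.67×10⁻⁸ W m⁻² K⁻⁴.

Q ≈ 10200 W

For two large parallel gray plates, q = σ(T₁⁴ − T₂⁴) / (1/ε₁ + 1/ε₂ − 1).
1/ε₁ + 1/ε₂ − 1 = 1/0.57 + 1/0.14 − 1 = 7.897.
T₁⁴ − T₂⁴ = 1.19×10^11 − 1.00×10^8 = 1.19×10^11 K⁴.
q = 5.67×10⁻⁸ × 1.19×10^11 / 7.897 = 852 W/m².
Q = q·A = 852 × 12 = 10200 W.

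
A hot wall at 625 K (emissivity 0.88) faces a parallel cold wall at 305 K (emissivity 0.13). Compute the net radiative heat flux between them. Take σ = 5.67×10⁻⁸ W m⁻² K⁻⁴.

q ≈ 1040 W/m²

For two large parallel gray plates, q = σ(T₁⁴ − T₂⁴) / (1/ε₁ + 1/ε₂ − 1).
1/ε₁ + 1/ε₂ − 1 = 1/0.88 + 1/0.13 − 1 = 7.829.
T₁⁴ − T₂⁴ = 1.53×10^11 − 8.65×10^9 = 1.44×10^11 K⁴.
q = 5.67×10⁻⁸ × 1.44×10^11 / 7.829 = 1040 W/m².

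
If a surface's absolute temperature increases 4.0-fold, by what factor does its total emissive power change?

P ∝ T⁴, so the power scales as (4.0)⁴ = 256.

factor ≈ 256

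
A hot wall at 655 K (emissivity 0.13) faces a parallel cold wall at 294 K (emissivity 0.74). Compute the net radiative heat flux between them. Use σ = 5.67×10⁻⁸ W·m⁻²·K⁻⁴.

q ≈ 1240 W/m²

For two large parallel gray plates, q = σ(T₁⁴ − T₂⁴) / (1/ε₁ + 1/ε₂ − 1).
1/ε₁ + 1/ε₂ − 1 = 1/0.13 + 1/0.74 − 1 = 8.044.
T₁⁴ − T₂⁴ = 1.84×10^11 − 7.47×10^9 = 1.77×10^11 K⁴.
q = 5.67×10⁻⁸ × 1.77×10^11 / 8.044 = 1240 W/m².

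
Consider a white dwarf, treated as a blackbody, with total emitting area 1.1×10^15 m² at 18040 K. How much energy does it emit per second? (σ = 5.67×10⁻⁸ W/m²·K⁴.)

P ≈ 6.61×10^24 W

P = σAT⁴ = 5.67×10⁻⁸ × 1.10×10^15 × (18040)⁴ = 5.67×10⁻⁸ × 1.10×10^15 × 1.06×10^17.
P = 6.61×10^24 W.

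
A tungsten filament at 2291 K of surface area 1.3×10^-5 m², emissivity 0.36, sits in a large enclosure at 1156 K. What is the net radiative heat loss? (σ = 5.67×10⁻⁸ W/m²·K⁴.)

Q ≈ 6.84 W

Q = εσA(T⁴ − T_s⁴). T⁴ − T_s⁴ = (2291)⁴ − (1156)⁴ = 2.75×10^13 − 1.79×10^12 = 2.58×10^13 K⁴.
Q = 0.36 × 5.67×10⁻⁸ × 1.30×10^-5 × 2.58×10^13 = 6.84 W.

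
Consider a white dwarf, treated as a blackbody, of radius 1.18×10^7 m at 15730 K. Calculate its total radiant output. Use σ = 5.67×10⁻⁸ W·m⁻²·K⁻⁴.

P ≈ 6.07×10^24 W

A = 4πr² = 4π × (1.18×10^7)² = 1.75×10^15 m².
P = σAT⁴ = 5.67×10⁻⁸ × 1.75×10^15 × (15730)⁴ = 5.67×10⁻⁸ × 1.75×10^15 × 6.12×10^16.
P = 6.07×10^24 W.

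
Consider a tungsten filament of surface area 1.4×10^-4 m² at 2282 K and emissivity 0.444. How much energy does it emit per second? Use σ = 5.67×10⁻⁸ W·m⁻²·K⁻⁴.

P ≈ 95.6 W

Stefan–Boltzmann: P = εσAT⁴ = 0.444 × 5.67×10⁻⁸ × 1.40×10^-4 × (2282)⁴ = 0.444 × 5.67×10⁻⁸ × 1.40×10^-4 × 2.71×10^13.
P = 95.6 W.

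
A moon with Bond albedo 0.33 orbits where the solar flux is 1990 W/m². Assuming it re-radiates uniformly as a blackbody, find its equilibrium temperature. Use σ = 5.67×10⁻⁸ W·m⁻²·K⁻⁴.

Power absorbed = (1−a)S·πR²; power emitted = 4πR²σT⁴. Equating and cancelling πR²:
T = ((1−a)S / 4σ)^(1/4) = (1330 / (4 × 5.67×10⁻⁸))^(1/4) = (5.88×10^9)^(1/4).
T = 277 K.

T ≈ 277 K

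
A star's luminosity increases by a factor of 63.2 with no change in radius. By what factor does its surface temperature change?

P ∝ T⁴ ⇒ T ∝ P^(1/4), so T scales by (63.2)^(1/4) = 2.82.

factor ≈ 2.82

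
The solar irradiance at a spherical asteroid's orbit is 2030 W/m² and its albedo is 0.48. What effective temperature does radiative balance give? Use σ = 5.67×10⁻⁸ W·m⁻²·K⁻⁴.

T ≈ 261 K

Power absorbed = (1−a)S·πR²; power emitted = 4πR²σT⁴. Equating and cancelling πR²:
T = ((1−a)S / 4σ)^(1/4) = (1060 / (4 × 5.67×10⁻⁸))^(1/4) = (4.65×10^9)^(1/4).
T = 261 K.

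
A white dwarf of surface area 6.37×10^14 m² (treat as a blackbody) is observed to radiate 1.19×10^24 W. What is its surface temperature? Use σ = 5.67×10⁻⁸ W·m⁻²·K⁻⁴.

From P = σAT⁴, T = (P / σA)^(1/4) = (1.19×10^24 / (5.67×10⁻⁸ × 6.37×10^14))^(1/4).
T = (3.29×10^16)^(1/4) = 13500 K.

T ≈ 13500 K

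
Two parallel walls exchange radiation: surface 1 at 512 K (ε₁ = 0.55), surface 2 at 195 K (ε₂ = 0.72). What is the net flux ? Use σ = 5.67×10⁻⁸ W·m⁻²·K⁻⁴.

For two large parallel gray plates, q = σ(T₁⁴ − T₂⁴) / (1/ε₁ + 1/ε₂ − 1).
1/ε₁ + 1/ε₂ − 1 = 1/0.55 + 1/0.72 − 1 = 2.207.
T₁⁴ − T₂⁴ = 6.87×10^10 − 1.45×10^9 = 6.73×10^10 K⁴.
q = 5.67×10⁻⁸ × 6.73×10^10 / 2.207 = 1730 W/m².

q ≈ 1730 W/m²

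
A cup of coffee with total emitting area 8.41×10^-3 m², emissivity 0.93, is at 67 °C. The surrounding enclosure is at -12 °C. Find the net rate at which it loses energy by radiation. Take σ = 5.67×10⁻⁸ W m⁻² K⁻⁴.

Q ≈ 3.87 W

Convert: 67 °C = 340 K; -12 °C = 261 K.
Q = εσA(T⁴ − T_s⁴). T⁴ − T_s⁴ = (340)⁴ − (261)⁴ = 1.34×10^10 − 4.64×10^9 = 8.72×10^9 K⁴.
Q = 0.93 × 5.67×10⁻⁸ × 8.41×10^-3 × 8.72×10^9 = 3.87 W.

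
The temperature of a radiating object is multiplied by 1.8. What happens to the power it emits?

factor ≈ 10.5

P ∝ T⁴, so the power scales as (1.8)⁴ = 10.5.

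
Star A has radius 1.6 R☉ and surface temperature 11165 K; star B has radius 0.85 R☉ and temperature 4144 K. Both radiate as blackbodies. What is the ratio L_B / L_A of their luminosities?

L = 4πR²σT⁴ ∝ R²T⁴, so L_B/L_A = (0.85/1.6)² × (4144/11165)⁴ = 0.282 × 0.0190 = 5.36×10^-3.

L_B/L_A ≈ 5.36×10^-3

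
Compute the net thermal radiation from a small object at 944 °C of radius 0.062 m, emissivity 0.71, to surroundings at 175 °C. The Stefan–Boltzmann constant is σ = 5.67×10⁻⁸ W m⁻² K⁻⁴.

A = 4πr² = 4π × (0.062)² = 0.0483 m².
Convert: 944 °C = 1217 K; 175 °C = 448 K.
Q = εσA(T⁴ − T_s⁴). T⁴ − T_s⁴ = (1217)⁴ − (448)⁴ = 2.19×10^12 − 4.03×10^10 = 2.15×10^12 K⁴.
Q = 0.71 × 5.67×10⁻⁸ × 0.0483 × 2.15×10^12 = 4190 W.

Q ≈ 4190 W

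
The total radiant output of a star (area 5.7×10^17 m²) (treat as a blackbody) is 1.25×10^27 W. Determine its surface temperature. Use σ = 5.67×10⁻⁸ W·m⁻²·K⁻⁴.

T ≈ 14000 K

From P = σAT⁴, T = (P / σA)^(1/4) = (1.25×10^27 / (5.67×10⁻⁸ × 5.70×10^17))^(1/4).
T = (3.87×10^16)^(1/4) = 14000 K.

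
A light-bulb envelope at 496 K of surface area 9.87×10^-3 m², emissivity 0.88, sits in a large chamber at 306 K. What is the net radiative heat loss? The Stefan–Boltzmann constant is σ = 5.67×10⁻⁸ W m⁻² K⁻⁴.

Q ≈ 25.5 W

Q = εσA(T⁴ − T_s⁴). T⁴ − T_s⁴ = (496)⁴ − (306)⁴ = 6.05×10^10 − 8.77×10^9 = 5.18×10^10 K⁴.
Q = 0.88 × 5.67×10⁻⁸ × 9.87×10^-3 × 5.18×10^10 = 25.5 W.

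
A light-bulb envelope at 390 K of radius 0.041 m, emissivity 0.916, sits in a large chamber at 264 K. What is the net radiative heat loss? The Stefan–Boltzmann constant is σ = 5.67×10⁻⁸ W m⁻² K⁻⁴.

A = 4πr² = 4π × (0.041)² = 0.0211 m².
Q = εσA(T⁴ − T_s⁴). T⁴ − T_s⁴ = (390)⁴ − (264)⁴ = 2.31×10^10 − 4.86×10^9 = 1.83×10^10 K⁴.
Q = 0.916 × 5.67×10⁻⁸ × 0.0211 × 1.83×10^10 = 20.1 W.

Q ≈ 20.1 W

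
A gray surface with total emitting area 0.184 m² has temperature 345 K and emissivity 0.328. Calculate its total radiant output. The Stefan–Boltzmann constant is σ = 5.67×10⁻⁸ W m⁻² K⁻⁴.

P = εσAT⁴ = 0.328 × 5.67×10⁻⁸ × 0.184 × (345)⁴ = 0.328 × 5.67×10⁻⁸ × 0.184 × 1.42×10^10.
P = 48.5 W.

P ≈ 48.5 W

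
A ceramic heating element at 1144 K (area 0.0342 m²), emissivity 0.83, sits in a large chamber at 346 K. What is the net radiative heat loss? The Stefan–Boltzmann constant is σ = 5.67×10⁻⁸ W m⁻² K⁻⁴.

Q ≈ 2730 W

Q = εσA(T⁴ − T_s⁴). T⁴ − T_s⁴ = (1144)⁴ − (346)⁴ = 1.71×10^12 − 1.43×10^10 = 1.70×10^12 K⁴.
Q = 0.83 × 5.67×10⁻⁸ × 0.0342 × 1.70×10^12 = 2730 W.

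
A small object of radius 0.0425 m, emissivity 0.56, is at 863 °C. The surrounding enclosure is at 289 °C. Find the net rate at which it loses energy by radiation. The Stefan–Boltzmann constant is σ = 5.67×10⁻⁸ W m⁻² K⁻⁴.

Q ≈ 1130 W

A = 4πr² = 4π × (0.0425)² = 0.0227 m².
Convert: 863 °C = 1136 K; 289 °C = 562 K.
Q = εσA(T⁴ − T_s⁴). T⁴ − T_s⁴ = (1136)⁴ − (562)⁴ = 1.67×10^12 − 9.98×10^10 = 1.57×10^12 K⁴.
Q = 0.56 × 5.67×10⁻⁸ × 0.0227 × 1.57×10^12 = 1130 W.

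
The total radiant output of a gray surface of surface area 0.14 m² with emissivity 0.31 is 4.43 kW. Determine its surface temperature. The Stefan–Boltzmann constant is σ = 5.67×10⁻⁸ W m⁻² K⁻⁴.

From P = εσAT⁴, T = (P / εσA)^(1/4) = (4430 / (0.31 × 5.67×10⁻⁸ × 0.140))^(1/4).
T = (1.80×10^12)^(1/4) = 1160 K.

T ≈ 1160 K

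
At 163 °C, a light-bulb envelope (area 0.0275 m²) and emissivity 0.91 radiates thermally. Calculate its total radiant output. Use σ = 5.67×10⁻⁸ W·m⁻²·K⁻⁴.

163 °C = 436 K.
Stefan–Boltzmann: P = εσAT⁴ = 0.91 × 5.67×10⁻⁸ × 0.0275 × (436)⁴ = 0.91 × 5.67×10⁻⁸ × 0.0275 × 3.61×10^10.
P = 51.3 W.

P ≈ 51.3 W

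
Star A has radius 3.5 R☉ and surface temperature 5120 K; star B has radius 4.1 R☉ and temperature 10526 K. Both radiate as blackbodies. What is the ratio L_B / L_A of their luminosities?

L_B/L_A ≈ 24.5

L = 4πR²σT⁴ ∝ R²T⁴, so L_B/L_A = (4.1/3.5)² × (10526/5120)⁴ = 1.37 × 17.9 = 24.5.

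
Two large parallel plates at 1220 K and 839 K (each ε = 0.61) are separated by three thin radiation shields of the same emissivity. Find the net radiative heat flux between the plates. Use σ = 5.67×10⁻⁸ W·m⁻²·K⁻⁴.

q ≈ 10700 W/m²

Each of the 4 gaps contributes resistance (2/ε − 1) = 2/0.61 − 1 = 2.279; total = 9.115.
q = σ(T₁⁴ − T₂⁴) / 9.115 = 5.67×10⁻⁸ × 1.72×10^12 / 9.115 = 10700 W/m².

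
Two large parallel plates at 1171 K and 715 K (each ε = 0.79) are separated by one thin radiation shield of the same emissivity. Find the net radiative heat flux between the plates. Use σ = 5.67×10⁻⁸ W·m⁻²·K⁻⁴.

Each of the 2 gaps contributes resistance (2/ε − 1) = 2/0.79 − 1 = 1.532; total = 3.063.
q = σ(T₁⁴ − T₂⁴) / 3.063 = 5.67×10⁻⁸ × 1.62×10^12 / 3.063 = 30000 W/m².

q ≈ 30000 W/m²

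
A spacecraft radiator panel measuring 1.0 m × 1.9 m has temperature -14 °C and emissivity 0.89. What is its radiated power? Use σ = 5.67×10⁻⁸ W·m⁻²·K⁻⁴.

P ≈ 431 W

A = 1.0 × 1.9 = 1.90 m².
-14 °C = 259 K.
P = εσAT⁴ = 0.89 × 5.67×10⁻⁸ × 1.90 × (259)⁴ = 0.89 × 5.67×10⁻⁸ × 1.90 × 4.50×10^9.
P = 431 W.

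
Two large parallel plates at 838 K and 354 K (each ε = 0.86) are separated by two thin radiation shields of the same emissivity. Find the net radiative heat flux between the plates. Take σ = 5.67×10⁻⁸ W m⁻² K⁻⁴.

q ≈ 6810 W/m²

Each of the 3 gaps contributes resistance (2/ε − 1) = 2/0.86 − 1 = 1.326; total = 3.977.
q = σ(T₁⁴ − T₂⁴) / 3.977 = 5.67×10⁻⁸ × 4.77×10^11 / 3.977 = 6810 W/m².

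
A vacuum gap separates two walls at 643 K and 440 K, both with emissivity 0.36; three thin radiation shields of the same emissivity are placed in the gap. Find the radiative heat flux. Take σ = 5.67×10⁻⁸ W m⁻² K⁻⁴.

Each of the 4 gaps contributes resistance (2/ε − 1) = 2/0.36 − 1 = 4.556; total = 18.22.
q = σ(T₁⁴ − T₂⁴) / 18.22 = 5.67×10⁻⁸ × 1.33×10^11 / 18.22 = 415 W/m².

q ≈ 415 W/m²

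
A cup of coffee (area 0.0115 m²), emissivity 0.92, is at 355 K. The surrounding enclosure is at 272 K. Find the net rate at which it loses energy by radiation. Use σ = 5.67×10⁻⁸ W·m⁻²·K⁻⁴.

Q ≈ 6.24 W

Q = εσA(T⁴ − T_s⁴). T⁴ − T_s⁴ = (355)⁴ − (272)⁴ = 1.59×10^10 − 5.47×10^9 = 1.04×10^10 K⁴.
Q = 0.92 × 5.67×10⁻⁸ × 0.0115 × 1.04×10^10 = 6.24 W.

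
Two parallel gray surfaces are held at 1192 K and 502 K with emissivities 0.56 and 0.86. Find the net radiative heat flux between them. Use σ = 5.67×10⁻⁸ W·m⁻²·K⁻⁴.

q ≈ 56900 W/m²

For two large parallel gray plates, q = σ(T₁⁴ − T₂⁴) / (1/ε₁ + 1/ε₂ − 1).
1/ε₁ + 1/ε₂ − 1 = 1/0.56 + 1/0.86 − 1 = 1.949.
T₁⁴ − T₂⁴ = 2.02×10^12 − 6.35×10^10 = 1.96×10^12 K⁴.
q = 5.67×10⁻⁸ × 1.96×10^12 / 1.949 = 56900 W/m².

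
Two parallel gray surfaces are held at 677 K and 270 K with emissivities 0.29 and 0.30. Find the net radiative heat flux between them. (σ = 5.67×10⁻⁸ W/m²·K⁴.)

For two large parallel gray plates, q = σ(T₁⁴ − T₂⁴) / (1/ε₁ + 1/ε₂ − 1).
1/ε₁ + 1/ε₂ − 1 = 1/0.29 + 1/0.30 − 1 = 5.782.
T₁⁴ − T₂⁴ = 2.10×10^11 − 5.31×10^9 = 2.05×10^11 K⁴.
q = 5.67×10⁻⁸ × 2.05×10^11 / 5.782 = 2010 W/m².

q ≈ 2010 W/m²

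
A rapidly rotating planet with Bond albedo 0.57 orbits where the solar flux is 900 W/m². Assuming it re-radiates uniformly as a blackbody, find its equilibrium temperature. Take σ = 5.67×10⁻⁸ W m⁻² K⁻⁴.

T ≈ 203 K

Power absorbed = (1−a)S·πR²; power emitted = 4πR²σT⁴. Equating and cancelling πR²:
T = ((1−a)S / 4σ)^(1/4) = (387 / (4 × 5.67×10⁻⁸))^(1/4) = (1.71×10^9)^(1/4).
T = 203 K.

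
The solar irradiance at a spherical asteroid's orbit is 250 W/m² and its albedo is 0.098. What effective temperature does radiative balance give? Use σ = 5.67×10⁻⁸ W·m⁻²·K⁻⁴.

Power absorbed = (1−a)S·πR²; power emitted = 4πR²σT⁴. Equating and cancelling πR²:
T = ((1−a)S / 4σ)^(1/4) = (226 / (4 × 5.67×10⁻⁸))^(1/4) = (9.94×10^8)^(1/4).
T = 178 K.

T ≈ 178 K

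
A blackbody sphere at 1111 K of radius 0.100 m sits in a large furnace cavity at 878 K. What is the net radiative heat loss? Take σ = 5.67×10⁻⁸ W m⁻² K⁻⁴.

Q ≈ 6620 W

A = 4πr² = 4π × (0.100)² = 0.126 m².
Q = σA(T⁴ − T_s⁴). T⁴ − T_s⁴ = (1111)⁴ − (878)⁴ = 1.52×10^12 − 5.94×10^11 = 9.29×10^11 K⁴.
Q = 5.67×10⁻⁸ × 0.126 × 9.29×10^11 = 6620 W.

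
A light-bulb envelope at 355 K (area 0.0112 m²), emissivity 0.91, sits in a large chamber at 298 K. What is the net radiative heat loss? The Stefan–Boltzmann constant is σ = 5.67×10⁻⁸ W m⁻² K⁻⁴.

Q ≈ 4.62 W

Q = εσA(T⁴ − T_s⁴). T⁴ − T_s⁴ = (355)⁴ − (298)⁴ = 1.59×10^10 − 7.89×10^9 = 8.00×10^9 K⁴.
Q = 0.91 × 5.67×10⁻⁸ × 0.0112 × 8.00×10^9 = 4.62 W.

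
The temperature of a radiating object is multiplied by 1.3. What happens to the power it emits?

P ∝ T⁴, so the power scales as (1.3)⁴ = 2.86.

factor ≈ 2.86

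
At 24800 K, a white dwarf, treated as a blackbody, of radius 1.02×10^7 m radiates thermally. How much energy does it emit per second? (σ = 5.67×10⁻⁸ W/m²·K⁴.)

A = 4πr² = 4π × (1.02×10^7)² = 1.31×10^15 m².
P = σAT⁴ = 5.67×10⁻⁸ × 1.31×10^15 × (24800)⁴ = 5.67×10⁻⁸ × 1.31×10^15 × 3.78×10^17.
P = 2.80×10^25 W.

P ≈ 2.80×10^25 W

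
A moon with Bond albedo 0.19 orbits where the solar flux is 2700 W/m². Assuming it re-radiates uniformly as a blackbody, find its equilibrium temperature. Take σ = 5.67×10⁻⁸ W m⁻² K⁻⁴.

T ≈ 313 K

Power absorbed = (1−a)S·πR²; power emitted = 4πR²σT⁴. Equating and cancelling πR²:
T = ((1−a)S / 4σ)^(1/4) = (2190 / (4 × 5.67×10⁻⁸))^(1/4) = (9.64×10^9)^(1/4).
T = 313 K.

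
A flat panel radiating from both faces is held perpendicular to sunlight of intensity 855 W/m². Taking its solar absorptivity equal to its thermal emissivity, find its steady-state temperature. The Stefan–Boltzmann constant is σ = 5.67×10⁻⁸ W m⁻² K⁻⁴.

Absorbed flux αS = emitted flux 2εσT⁴ per unit area; with α = ε this gives T = (S/2σ)^(1/4).
T = (855 / (2 × 5.67×10⁻⁸))^(1/4) = (7.54×10^9)^(1/4).
T = 295 K.

T ≈ 295 K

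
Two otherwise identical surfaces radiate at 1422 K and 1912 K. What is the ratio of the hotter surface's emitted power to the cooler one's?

P ∝ T⁴, so the ratio is (1912/1422)⁴ = (1.345)⁴ = 3.27.

ratio ≈ 3.27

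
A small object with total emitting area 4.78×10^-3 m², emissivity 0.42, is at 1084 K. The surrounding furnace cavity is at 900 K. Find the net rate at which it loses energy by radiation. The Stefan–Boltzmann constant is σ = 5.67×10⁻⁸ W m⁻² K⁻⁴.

Q ≈ 82.5 W

Q = εσA(T⁴ − T_s⁴). T⁴ − T_s⁴ = (1084)⁴ − (900)⁴ = 1.38×10^12 − 6.56×10^11 = 7.25×10^11 K⁴.
Q = 0.42 × 5.67×10⁻⁸ × 4.78×10^-3 × 7.25×10^11 = 82.5 W.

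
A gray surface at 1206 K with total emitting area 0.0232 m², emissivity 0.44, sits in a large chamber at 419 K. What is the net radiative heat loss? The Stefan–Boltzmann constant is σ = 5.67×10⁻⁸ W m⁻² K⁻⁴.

Q = εσA(T⁴ − T_s⁴). T⁴ − T_s⁴ = (1206)⁴ − (419)⁴ = 2.12×10^12 − 3.08×10^10 = 2.08×10^12 K⁴.
Q = 0.44 × 5.67×10⁻⁸ × 0.0232 × 2.08×10^12 = 1210 W.

Q ≈ 1210 W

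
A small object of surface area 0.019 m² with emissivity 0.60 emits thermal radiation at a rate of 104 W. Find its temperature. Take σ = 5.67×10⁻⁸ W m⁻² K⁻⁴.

T ≈ 633 K

From P = εσAT⁴, T = (P / εσA)^(1/4) = (104 / (0.60 × 5.67×10⁻⁸ × 0.0190))^(1/4).
T = (1.61×10^11)^(1/4) = 633 K.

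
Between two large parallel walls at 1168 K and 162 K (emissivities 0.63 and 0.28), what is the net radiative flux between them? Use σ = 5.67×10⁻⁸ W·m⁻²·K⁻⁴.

q ≈ 25400 W/m²

For two large parallel gray plates, q = σ(T₁⁴ − T₂⁴) / (1/ε₁ + 1/ε₂ − 1).
1/ε₁ + 1/ε₂ − 1 = 1/0.63 + 1/0.28 − 1 = 4.159.
T₁⁴ − T₂⁴ = 1.86×10^12 − 6.89×10^8 = 1.86×10^12 K⁴.
q = 5.67×10⁻⁸ × 1.86×10^12 / 4.159 = 25400 W/m².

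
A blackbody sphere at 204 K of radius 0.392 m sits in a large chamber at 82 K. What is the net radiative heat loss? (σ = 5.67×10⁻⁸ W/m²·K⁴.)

Q ≈ 185 W

A = 4πr² = 4π × (0.392)² = 1.93 m².
Q = σA(T⁴ − T_s⁴). T⁴ − T_s⁴ = (204)⁴ − (82)⁴ = 1.73×10^9 − 4.52×10^7 = 1.69×10^9 K⁴.
Q = 5.67×10⁻⁸ × 1.93 × 1.69×10^9 = 185 W.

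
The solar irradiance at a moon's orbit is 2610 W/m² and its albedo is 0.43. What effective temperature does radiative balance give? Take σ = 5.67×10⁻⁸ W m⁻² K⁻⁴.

T ≈ 285 K

Power absorbed = (1−a)S·πR²; power emitted = 4πR²σT⁴. Equating and cancelling πR²:
T = ((1−a)S / 4σ)^(1/4) = (1490 / (4 × 5.67×10⁻⁸))^(1/4) = (6.56×10^9)^(1/4).
T = 285 K.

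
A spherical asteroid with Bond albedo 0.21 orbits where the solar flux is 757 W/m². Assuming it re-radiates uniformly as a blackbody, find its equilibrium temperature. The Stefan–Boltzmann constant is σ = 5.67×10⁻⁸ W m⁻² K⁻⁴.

T ≈ 227 K

Power absorbed = (1−a)S·πR²; power emitted = 4πR²σT⁴. Equating and cancelling πR²:
T = ((1−a)S / 4σ)^(1/4) = (598 / (4 × 5.67×10⁻⁸))^(1/4) = (2.64×10^9)^(1/4).
T = 227 K.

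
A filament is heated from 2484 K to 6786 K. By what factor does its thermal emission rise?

ratio ≈ 55.7

P ∝ T⁴, so the ratio is (6786/2484)⁴ = (2.732)⁴ = 55.7.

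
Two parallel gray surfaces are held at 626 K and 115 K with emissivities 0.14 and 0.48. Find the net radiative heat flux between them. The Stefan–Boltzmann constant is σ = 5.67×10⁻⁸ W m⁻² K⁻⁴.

For two large parallel gray plates, q = σ(T₁⁴ − T₂⁴) / (1/ε₁ + 1/ε₂ − 1).
1/ε₁ + 1/ε₂ − 1 = 1/0.14 + 1/0.48 − 1 = 8.226.
T₁⁴ − T₂⁴ = 1.54×10^11 − 1.75×10^8 = 1.53×10^11 K⁴.
q = 5.67×10⁻⁸ × 1.53×10^11 / 8.226 = 1060 W/m².

q ≈ 1060 W/m²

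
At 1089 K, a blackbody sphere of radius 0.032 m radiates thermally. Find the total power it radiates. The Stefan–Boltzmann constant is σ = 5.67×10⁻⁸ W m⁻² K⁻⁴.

P ≈ 1030 W

A = 4πr² = 4π × (0.032)² = 0.0129 m².
P = σAT⁴ = 5.67×10⁻⁸ × 0.0129 × (1089)⁴ = 5.67×10⁻⁸ × 0.0129 × 1.41×10^12.
P = 1030 W.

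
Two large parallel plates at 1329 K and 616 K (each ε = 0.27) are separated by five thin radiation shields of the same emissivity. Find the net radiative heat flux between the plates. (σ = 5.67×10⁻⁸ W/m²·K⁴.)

Each of the 6 gaps contributes resistance (2/ε − 1) = 2/0.27 − 1 = 6.407; total = 38.44.
q = σ(T₁⁴ − T₂⁴) / 38.44 = 5.67×10⁻⁸ × 2.98×10^12 / 38.44 = 4390 W/m².

q ≈ 4390 W/m²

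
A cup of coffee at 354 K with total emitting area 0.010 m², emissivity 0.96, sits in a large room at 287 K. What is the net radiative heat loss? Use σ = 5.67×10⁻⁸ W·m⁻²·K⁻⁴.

Q ≈ 4.86 W

Q = εσA(T⁴ − T_s⁴). T⁴ − T_s⁴ = (354)⁴ − (287)⁴ = 1.57×10^10 − 6.78×10^9 = 8.92×10^9 K⁴.
Q = 0.96 × 5.67×10⁻⁸ × 0.0100 × 8.92×10^9 = 4.86 W.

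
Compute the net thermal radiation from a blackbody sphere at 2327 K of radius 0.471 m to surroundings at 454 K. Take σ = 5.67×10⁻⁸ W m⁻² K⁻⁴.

A = 4πr² = 4π × (0.471)² = 2.79 m².
Q = σA(T⁴ − T_s⁴). T⁴ − T_s⁴ = (2327)⁴ − (454)⁴ = 2.93×10^13 − 4.25×10^10 = 2.93×10^13 K⁴.
Q = 5.67×10⁻⁸ × 2.79 × 2.93×10^13 = 4.63×10^6 W.

Q ≈ 4.63×10^6 W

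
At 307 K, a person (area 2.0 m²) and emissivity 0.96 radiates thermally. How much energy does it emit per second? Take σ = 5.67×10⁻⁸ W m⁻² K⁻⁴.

Stefan–Boltzmann: P = εσAT⁴ = 0.96 × 5.67×10⁻⁸ × 2.00 × (307)⁴ = 0.96 × 5.67×10⁻⁸ × 2.00 × 8.88×10^9.
P = 967 W.

P ≈ 967 W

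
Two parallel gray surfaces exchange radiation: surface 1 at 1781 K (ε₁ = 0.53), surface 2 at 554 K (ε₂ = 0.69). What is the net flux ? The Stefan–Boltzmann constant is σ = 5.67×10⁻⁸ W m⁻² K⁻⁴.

q ≈ 2.42×10^5 W/m²

For two large parallel gray plates, q = σ(T₁⁴ − T₂⁴) / (1/ε₁ + 1/ε₂ − 1).
1/ε₁ + 1/ε₂ − 1 = 1/0.53 + 1/0.69 − 1 = 2.336.
T₁⁴ − T₂⁴ = 1.01×10^13 − 9.42×10^10 = 9.97×10^12 K⁴.
q = 5.67×10⁻⁸ × 9.97×10^12 / 2.336 = 2.42×10^5 W/m².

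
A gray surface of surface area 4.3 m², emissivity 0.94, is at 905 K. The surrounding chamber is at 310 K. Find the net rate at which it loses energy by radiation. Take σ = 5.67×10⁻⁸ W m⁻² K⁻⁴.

Q = εσA(T⁴ − T_s⁴). T⁴ − T_s⁴ = (905)⁴ − (310)⁴ = 6.71×10^11 − 9.24×10^9 = 6.62×10^11 K⁴.
Q = 0.94 × 5.67×10⁻⁸ × 4.30 × 6.62×10^11 = 1.52×10^5 W.

Q ≈ 1.52×10^5 W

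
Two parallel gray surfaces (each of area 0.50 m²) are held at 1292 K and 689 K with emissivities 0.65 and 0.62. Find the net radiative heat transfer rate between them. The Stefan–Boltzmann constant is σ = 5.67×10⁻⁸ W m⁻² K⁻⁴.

Q ≈ 33700 W

For two large parallel gray plates, q = σ(T₁⁴ − T₂⁴) / (1/ε₁ + 1/ε₂ − 1).
1/ε₁ + 1/ε₂ − 1 = 1/0.65 + 1/0.62 − 1 = 2.151.
T₁⁴ − T₂⁴ = 2.79×10^12 − 2.25×10^11 = 2.56×10^12 K⁴.
q = 5.67×10⁻⁸ × 2.56×10^12 / 2.151 = 67500 W/m².
Q = q·A = 67500 × 0.50 = 33700 W.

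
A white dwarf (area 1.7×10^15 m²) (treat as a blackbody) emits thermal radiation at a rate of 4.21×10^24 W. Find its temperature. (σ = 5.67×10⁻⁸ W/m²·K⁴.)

From P = σAT⁴, T = (P / σA)^(1/4) = (4.21×10^24 / (5.67×10⁻⁸ × 1.70×10^15))^(1/4).
T = (4.37×10^16)^(1/4) = 14500 K.

T ≈ 14500 K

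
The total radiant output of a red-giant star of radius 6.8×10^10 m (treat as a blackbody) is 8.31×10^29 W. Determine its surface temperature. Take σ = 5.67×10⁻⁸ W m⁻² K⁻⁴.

A = 4πr² = 4π × (6.8×10^10)² = 5.81×10^22 m².
From P = σAT⁴, T = (P / σA)^(1/4) = (8.31×10^29 / (5.67×10⁻⁸ × 5.81×10^22))^(1/4).
T = (2.52×10^14)^(1/4) = 3990 K.

T ≈ 3990 K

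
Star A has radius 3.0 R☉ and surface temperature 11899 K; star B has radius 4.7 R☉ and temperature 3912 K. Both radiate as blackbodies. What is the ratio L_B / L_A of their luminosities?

L_B/L_A ≈ 0.0287

L = 4πR²σT⁴ ∝ R²T⁴, so L_B/L_A = (4.7/3.0)² × (3912/11899)⁴ = 2.45 × 0.0117 = 0.0287.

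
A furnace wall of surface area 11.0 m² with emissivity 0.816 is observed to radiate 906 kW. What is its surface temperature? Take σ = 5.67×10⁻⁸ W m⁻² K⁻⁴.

From P = εσAT⁴, T = (P / εσA)^(1/4) = (9.06×10^5 / (0.816 × 5.67×10⁻⁸ × 11.0))^(1/4).
T = (1.78×10^12)^(1/4) = 1160 K.

T ≈ 1160 K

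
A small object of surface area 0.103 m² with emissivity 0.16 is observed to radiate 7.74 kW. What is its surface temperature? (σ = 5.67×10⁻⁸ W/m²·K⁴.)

From P = εσAT⁴, T = (P / εσA)^(1/4) = (7740 / (0.16 × 5.67×10⁻⁸ × 0.103))^(1/4).
T = (8.28×10^12)^(1/4) = 1700 K.

T ≈ 1700 K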